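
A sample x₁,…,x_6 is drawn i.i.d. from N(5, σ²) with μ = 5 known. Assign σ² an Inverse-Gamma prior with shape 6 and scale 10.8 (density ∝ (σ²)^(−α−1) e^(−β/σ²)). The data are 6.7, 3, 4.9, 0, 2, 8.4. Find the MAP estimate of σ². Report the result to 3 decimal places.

Sum of squared deviations about the known mean: SS = (6.7−5)² + (3−5)² + (4.9−5)² + (0−5)² + (2−5)² + (8.4−5)² = 52.46.
The Normal likelihood contributes (σ²)^(−n/2) exp(−SS/(2σ²)), so the posterior is Inverse-Gamma(α + n/2, β + SS/2) = Inverse-Gamma(9, 37.03).
The mode of Inverse-Gamma(a, b) is b/(a+1) = 37.03/10 ≈ 3.703.

σ̂²_MAP = 3.703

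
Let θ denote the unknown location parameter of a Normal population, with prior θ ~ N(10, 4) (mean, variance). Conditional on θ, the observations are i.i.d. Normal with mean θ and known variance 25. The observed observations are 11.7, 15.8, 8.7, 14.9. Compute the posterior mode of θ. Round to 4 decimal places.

n = 4; x̄ = (11.7 + 15.8 + 8.7 + 14.9)/4 = 51.1/4 = 12.775.
For a Normal prior and Normal likelihood with known variance, the posterior is Normal; its mode equals its mean, the precision-weighted average.
Prior precision 1/σ₀² = 1/4 = 0.25; data precision n/σ² = 4/25 = 0.16.
θ̂ = (0.25·10 + 0.16·12.775) / (0.25 + 0.16) = 4.544/0.41 = 2272/205 ≈ 11.0829.

θ̂_MAP = 11.0829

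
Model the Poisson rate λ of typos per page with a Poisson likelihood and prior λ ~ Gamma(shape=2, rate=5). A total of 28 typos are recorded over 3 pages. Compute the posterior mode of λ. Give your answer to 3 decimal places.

Σxᵢ = 28, n = 3.
Posterior ∝ λe^(−5λ) · λ^28e^(−3λ) = λ^29e^(−8λ), i.e. Gamma(shape=30, rate=8).
The mode of a Gamma(a, b) with a ≥ 1 (shape–rate) is (a−1)/b = 29/8 ≈ 3.625.

λ̂_MAP = 3.625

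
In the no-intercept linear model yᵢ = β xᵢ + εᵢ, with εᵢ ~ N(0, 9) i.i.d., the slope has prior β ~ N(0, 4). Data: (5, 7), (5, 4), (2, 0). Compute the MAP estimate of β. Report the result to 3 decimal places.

log p(β | y) = −Σ(yᵢ − βxᵢ)²/(2·9) − β²/(2·4) + const.
Setting the derivative to zero: Σxᵢ(yᵢ − βxᵢ)/9 − β/4 = 0, so β = Σxᵢyᵢ / (Σxᵢ² + σ²/τ²).
Σxᵢyᵢ = 5·7 + 5·4 + 2·0 = 55; Σxᵢ² = 54; σ²/τ² = 2.25.
β̂_MAP = 55 / (54 + 2.25) = 55/56.25 ≈ 0.978.

β̂_MAP = 0.978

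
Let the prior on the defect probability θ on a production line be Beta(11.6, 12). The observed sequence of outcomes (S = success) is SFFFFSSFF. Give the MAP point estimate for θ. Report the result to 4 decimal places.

Prior: Beta(11.6, 12).
Data: 3 successes in 9 trials (from the sequence). The binomial likelihood contributes θ^3(1−θ)^6, so the posterior is Beta(11.6+3, 12+6) = Beta(14.6, 18).
For Beta(a, b) with a, b > 1 the mode is (a−1)/(a+b−2) = 13.6/30.6 ≈ 0.4444.

θ̂_MAP = 0.4444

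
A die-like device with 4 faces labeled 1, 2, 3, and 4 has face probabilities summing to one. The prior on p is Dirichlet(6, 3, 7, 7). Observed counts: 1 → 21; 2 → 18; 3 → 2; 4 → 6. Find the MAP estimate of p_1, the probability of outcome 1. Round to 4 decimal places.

The posterior is Dirichlet(αᵢ + nᵢ) = Dirichlet(27, 21, 9, 13).
For a Dirichlet(a₁,…,a_K) with all aᵢ > 1, the mode has j-th component (aⱼ − 1)/(Σaᵢ − K).
Here Σaᵢ = 70 and K = 4, so p_1 = (27 − 1)/(70 − 4) = 26/66 ≈ 0.3939.

MAP estimate: 0.3939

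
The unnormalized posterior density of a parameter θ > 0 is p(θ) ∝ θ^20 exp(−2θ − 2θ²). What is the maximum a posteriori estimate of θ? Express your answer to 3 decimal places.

ℓ'(θ) = 20/θ − 2 − 4θ. Setting this to zero and multiplying by θ: 4θ² + 2θ − 20 = 0.
θ = (−2 + √(2² + 4·4·20)) / (2·4) = (−2 + √324) / 8 = (−2 + 18)/8 = 2.
ℓ''(θ) = −20/θ² − 4 < 0, confirming a maximum.

θ̂_MAP = 2.000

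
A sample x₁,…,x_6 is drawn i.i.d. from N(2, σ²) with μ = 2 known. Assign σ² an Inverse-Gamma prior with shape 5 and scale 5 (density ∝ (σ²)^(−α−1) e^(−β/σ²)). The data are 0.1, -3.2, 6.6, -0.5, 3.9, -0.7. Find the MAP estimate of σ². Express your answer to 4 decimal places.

σ̂²_MAP = 4.3867

Sum of squared deviations about the known mean: SS = (0.1−2)² + (-3.2−2)² + (6.6−2)² + (-0.5−2)² + (3.9−2)² + (-0.7−2)² = 68.96.
The Normal likelihood contributes (σ²)^(−n/2) exp(−SS/(2σ²)), so the posterior is Inverse-Gamma(α + n/2, β + SS/2) = Inverse-Gamma(8, 39.48).
The mode of Inverse-Gamma(a, b) is b/(a+1) = 39.48/9 ≈ 4.3867.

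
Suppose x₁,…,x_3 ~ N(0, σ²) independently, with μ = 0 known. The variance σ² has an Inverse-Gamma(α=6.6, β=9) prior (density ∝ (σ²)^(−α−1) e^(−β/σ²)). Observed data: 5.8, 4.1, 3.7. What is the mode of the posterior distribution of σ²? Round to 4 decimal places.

σ̂²_MAP = 4.5132

Sum of squared deviations about the known mean: SS = (5.8−0)² + (4.1−0)² + (3.7−0)² = 64.14.
The Normal likelihood contributes (σ²)^(−n/2) exp(−SS/(2σ²)), so the posterior is Inverse-Gamma(α + n/2, β + SS/2) = Inverse-Gamma(8.1, 41.07).
The mode of Inverse-Gamma(a, b) is b/(a+1) = 41.07/9.1 ≈ 4.5132.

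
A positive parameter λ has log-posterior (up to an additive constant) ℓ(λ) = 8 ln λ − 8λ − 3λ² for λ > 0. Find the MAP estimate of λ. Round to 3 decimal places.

ℓ'(λ) = 8/λ − 8 − 6λ. Setting this to zero and multiplying by λ: 6λ² + 8λ − 8 = 0.
λ = (−8 + √(8² + 4·6·8)) / (2·6) = (−8 + √256) / 12 = (−8 + 16)/12 = 2/3.
ℓ''(λ) = −8/λ² − 6 < 0, confirming a maximum.

λ̂_MAP = 0.667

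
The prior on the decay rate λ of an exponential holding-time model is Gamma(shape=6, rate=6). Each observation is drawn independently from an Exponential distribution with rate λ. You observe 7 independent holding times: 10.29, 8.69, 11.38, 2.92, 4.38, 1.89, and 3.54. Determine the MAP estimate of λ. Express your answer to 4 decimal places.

λ̂_MAP = 0.2444

The Exponential(rate=λ) likelihood is ∝ λ^n e^(−λΣtᵢ). Here n = 7 and Σtᵢ = 10.29 + 8.69 + 11.38 + 2.92 + 4.38 + 1.89 + 3.54 = 43.09.
Posterior ∝ λ^5e^(−6λ) · λ^7e^(−43.09λ) = λ^12e^(−49.09λ), i.e. Gamma(13, 49.09).
Mode = (a−1)/b = 12/49.09 ≈ 0.2444.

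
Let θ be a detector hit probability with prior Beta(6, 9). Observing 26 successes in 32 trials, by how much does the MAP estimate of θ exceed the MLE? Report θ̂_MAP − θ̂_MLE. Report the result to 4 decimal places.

Posterior is Beta(32, 15); MAP = (32−1)/(47−2) = 31/45 ≈ 0.68889.
MLE ignores the prior: θ̂_MLE = k/n = 26/32 ≈ 0.81250.
Difference = 31/45 − 26/32 = -89/720 ≈ -0.1236.

MAP − MLE = -0.1236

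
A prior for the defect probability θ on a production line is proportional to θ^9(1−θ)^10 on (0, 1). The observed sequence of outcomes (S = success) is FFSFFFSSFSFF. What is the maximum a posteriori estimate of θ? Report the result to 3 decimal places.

The prior density ∝ θ^9(1−θ)^10 is the kernel of Beta(10, 11).
Data: 4 successes in 12 trials (from the sequence). The binomial likelihood contributes θ^4(1−θ)^8, so the posterior is Beta(10+4, 11+8) = Beta(14, 19).
For Beta(a, b) with a, b > 1 the mode is (a−1)/(a+b−2) = 13/31 ≈ 0.419.

θ̂_MAP = 0.419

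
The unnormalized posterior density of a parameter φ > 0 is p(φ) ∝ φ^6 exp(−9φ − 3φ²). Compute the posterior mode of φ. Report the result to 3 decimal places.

φ̂_MAP = 0.500

ℓ'(φ) = 6/φ − 9 − 6φ. Setting this to zero and multiplying by φ: 6φ² + 9φ − 6 = 0.
φ = (−9 + √(9² + 4·6·6)) / (2·6) = (−9 + √225) / 12 = (−9 + 15)/12 = 1/2.
ℓ''(φ) = −6/φ² − 6 < 0, confirming a maximum.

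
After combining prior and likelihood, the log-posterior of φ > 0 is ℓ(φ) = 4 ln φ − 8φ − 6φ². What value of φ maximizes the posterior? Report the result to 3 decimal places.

φ̂_MAP = 0.333

ℓ'(φ) = 4/φ − 8 − 12φ. Setting this to zero and multiplying by φ: 12φ² + 8φ − 4 = 0.
φ = (−8 + √(8² + 4·12·4)) / (2·12) = (−8 + √256) / 24 = (−8 + 16)/24 = 1/3.
ℓ''(φ) = −4/φ² − 12 < 0, confirming a maximum.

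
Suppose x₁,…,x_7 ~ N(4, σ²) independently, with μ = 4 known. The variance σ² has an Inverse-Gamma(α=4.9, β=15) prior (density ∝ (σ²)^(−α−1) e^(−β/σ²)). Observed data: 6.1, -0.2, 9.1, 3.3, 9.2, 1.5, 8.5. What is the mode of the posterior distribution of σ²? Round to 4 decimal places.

Sum of squared deviations about the known mean: SS = (6.1−4)² + (-0.2−4)² + (9.1−4)² + (3.3−4)² + (9.2−4)² + (1.5−4)² + (8.5−4)² = 102.09.
The Normal likelihood contributes (σ²)^(−n/2) exp(−SS/(2σ²)), so the posterior is Inverse-Gamma(α + n/2, β + SS/2) = Inverse-Gamma(8.4, 66.045).
The mode of Inverse-Gamma(a, b) is b/(a+1) = 66.045/9.4 ≈ 7.0261.

σ̂²_MAP = 7.0261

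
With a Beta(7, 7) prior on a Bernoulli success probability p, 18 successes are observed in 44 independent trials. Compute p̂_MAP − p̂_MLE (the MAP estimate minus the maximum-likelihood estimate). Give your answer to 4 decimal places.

MAP − MLE = 0.0195

Posterior is Beta(25, 33); MAP = (25−1)/(58−2) = 24/56 ≈ 0.42857.
MLE ignores the prior: p̂_MLE = k/n = 18/44 ≈ 0.40909.
Difference = 24/56 − 18/44 = 3/154 ≈ 0.0195.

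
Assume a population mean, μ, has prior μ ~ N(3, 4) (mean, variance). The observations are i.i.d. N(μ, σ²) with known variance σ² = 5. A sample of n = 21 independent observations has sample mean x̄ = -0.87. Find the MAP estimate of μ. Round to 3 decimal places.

μ̂_MAP = -0.653

n = 21, x̄ = -0.87.
For a Normal prior and Normal likelihood with known variance, the posterior is Normal; its mode equals its mean, the precision-weighted average.
Prior precision 1/σ₀² = 1/4 = 0.25; data precision n/σ² = 21/5 = 4.2.
μ̂ = (0.25·3 + 4.2·(-0.87)) / (0.25 + 4.2) = (-2.904)/4.45 = -1452/2225 ≈ -0.653.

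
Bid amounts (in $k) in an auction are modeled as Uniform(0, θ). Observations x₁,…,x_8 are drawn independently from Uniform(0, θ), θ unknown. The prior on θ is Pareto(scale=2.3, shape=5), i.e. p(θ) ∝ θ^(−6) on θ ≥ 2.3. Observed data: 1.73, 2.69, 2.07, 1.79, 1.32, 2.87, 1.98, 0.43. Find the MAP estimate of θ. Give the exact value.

The Uniform(0, θ) likelihood is θ^(−n) for θ ≥ max(xᵢ), zero otherwise. Here max(xᵢ) = 2.87.
Posterior ∝ θ^(−6) · θ^(−8) = θ^(−14) on θ ≥ max(2.3, 2.87) = 2.87.
This density is strictly decreasing in θ, so the posterior mode lies at the lower boundary of the support.

θ̂_MAP = 2.87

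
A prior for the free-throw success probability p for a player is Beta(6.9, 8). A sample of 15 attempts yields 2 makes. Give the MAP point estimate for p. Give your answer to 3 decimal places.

p̂_MAP = 0.283

Prior: Beta(6.9, 8).
Data: 2 successes in 15 trials. The binomial likelihood contributes p^2(1−p)^13, so the posterior is Beta(6.9+2, 8+13) = Beta(8.9, 21).
For Beta(a, b) with a, b > 1 the mode is (a−1)/(a+b−2) = 7.9/27.9 ≈ 0.283.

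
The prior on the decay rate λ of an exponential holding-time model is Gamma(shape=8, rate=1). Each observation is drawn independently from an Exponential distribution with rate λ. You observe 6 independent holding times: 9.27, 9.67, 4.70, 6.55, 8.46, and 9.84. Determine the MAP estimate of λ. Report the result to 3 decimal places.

λ̂_MAP = 0.263

The Exponential(rate=λ) likelihood is ∝ λ^n e^(−λΣtᵢ). Here n = 6 and Σtᵢ = 9.27 + 9.67 + 4.70 + 6.55 + 8.46 + 9.84 = 48.49.
Posterior ∝ λ^7e^(−1λ) · λ^6e^(−48.49λ) = λ^13e^(−49.49λ), i.e. Gamma(14, 49.49).
Mode = (a−1)/b = 13/49.49 ≈ 0.263.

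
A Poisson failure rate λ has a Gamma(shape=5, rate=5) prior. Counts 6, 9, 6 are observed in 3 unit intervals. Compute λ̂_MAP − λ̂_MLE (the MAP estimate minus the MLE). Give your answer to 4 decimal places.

MAP − MLE = -3.8750

Σxᵢ = 21. Posterior is Gamma(26, 8); MAP = (26−1)/8 = 25/8 ≈ 3.12500.
MLE = x̄ = 21/3 ≈ 7.00000.
Difference = 25/8 − 21/3 = -31/8 ≈ -3.8750.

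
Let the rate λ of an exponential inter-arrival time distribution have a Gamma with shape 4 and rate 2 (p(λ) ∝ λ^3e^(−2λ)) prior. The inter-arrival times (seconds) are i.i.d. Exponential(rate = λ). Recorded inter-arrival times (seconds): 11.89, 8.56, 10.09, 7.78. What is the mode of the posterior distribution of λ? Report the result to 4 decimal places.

λ̂_MAP = 0.1736

The Exponential(rate=λ) likelihood is ∝ λ^n e^(−λΣtᵢ). Here n = 4 and Σtᵢ = 11.89 + 8.56 + 10.09 + 7.78 = 38.32.
Posterior ∝ λ^3e^(−2λ) · λ^4e^(−38.32λ) = λ^7e^(−40.32λ), i.e. Gamma(8, 40.32).
Mode = (a−1)/b = 7/40.32 ≈ 0.1736.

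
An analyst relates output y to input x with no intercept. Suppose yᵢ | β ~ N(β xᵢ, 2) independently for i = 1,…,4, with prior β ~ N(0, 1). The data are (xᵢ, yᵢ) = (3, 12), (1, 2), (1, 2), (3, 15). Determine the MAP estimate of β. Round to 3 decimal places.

β̂_MAP = 3.864

log p(β | y) = −Σ(yᵢ − βxᵢ)²/(2·2) − β²/(2·1) + const.
Setting the derivative to zero: Σxᵢ(yᵢ − βxᵢ)/2 − β/1 = 0, so β = Σxᵢyᵢ / (Σxᵢ² + σ²/τ²).
Σxᵢyᵢ = 3·12 + 1·2 + 1·2 + 3·15 = 85; Σxᵢ² = 20; σ²/τ² = 2.
β̂_MAP = 85 / (20 + 2) = 85/22 ≈ 3.864.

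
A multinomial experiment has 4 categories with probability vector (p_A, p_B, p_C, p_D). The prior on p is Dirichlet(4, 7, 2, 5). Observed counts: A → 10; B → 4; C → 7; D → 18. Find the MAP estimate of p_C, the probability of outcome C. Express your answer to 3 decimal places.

The posterior is Dirichlet(αᵢ + nᵢ) = Dirichlet(14, 11, 9, 23).
For a Dirichlet(a₁,…,a_K) with all aᵢ > 1, the mode has j-th component (aⱼ − 1)/(Σaᵢ − K).
Here Σaᵢ = 57 and K = 4, so p_C = (9 − 1)/(57 − 4) = 8/53 ≈ 0.151.

MAP estimate of p_C = 0.151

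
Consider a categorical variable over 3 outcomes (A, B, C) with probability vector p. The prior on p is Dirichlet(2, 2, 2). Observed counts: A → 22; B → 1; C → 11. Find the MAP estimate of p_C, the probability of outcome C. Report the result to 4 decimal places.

The posterior is Dirichlet(αᵢ + nᵢ) = Dirichlet(24, 3, 13).
For a Dirichlet(a₁,…,a_K) with all aᵢ > 1, the mode has j-th component (aⱼ − 1)/(Σaᵢ − K).
Here Σaᵢ = 40 and K = 3, so p_C = (13 − 1)/(40 − 3) = 12/37 ≈ 0.3243.

MAP estimate of p_C = 0.3243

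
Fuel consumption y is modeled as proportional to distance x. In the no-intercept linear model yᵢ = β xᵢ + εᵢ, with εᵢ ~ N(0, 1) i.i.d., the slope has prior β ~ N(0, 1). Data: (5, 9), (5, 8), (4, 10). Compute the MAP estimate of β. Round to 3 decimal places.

log p(β | y) = −Σ(yᵢ − βxᵢ)²/(2·1) − β²/(2·1) + const.
Setting the derivative to zero: Σxᵢ(yᵢ − βxᵢ)/1 − β/1 = 0, so β = Σxᵢyᵢ / (Σxᵢ² + σ²/τ²).
Σxᵢyᵢ = 5·9 + 5·8 + 4·10 = 125; Σxᵢ² = 66; σ²/τ² = 1.
β̂_MAP = 125 / (66 + 1) = 125/67 ≈ 1.866.

β̂_MAP = 1.866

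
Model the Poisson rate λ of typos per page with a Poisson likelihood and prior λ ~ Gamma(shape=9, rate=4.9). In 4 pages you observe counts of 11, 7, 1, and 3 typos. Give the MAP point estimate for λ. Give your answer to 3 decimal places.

Σxᵢ = 11+7+1+3 = 22, with n = 4.
Posterior ∝ λ^8e^(−4.9λ) · λ^22e^(−4λ) = λ^30e^(−8.9λ), i.e. Gamma(shape=31, rate=8.9).
The mode of a Gamma(a, b) with a ≥ 1 (shape–rate) is (a−1)/b = 30/8.9 ≈ 3.371.

λ̂_MAP = 3.371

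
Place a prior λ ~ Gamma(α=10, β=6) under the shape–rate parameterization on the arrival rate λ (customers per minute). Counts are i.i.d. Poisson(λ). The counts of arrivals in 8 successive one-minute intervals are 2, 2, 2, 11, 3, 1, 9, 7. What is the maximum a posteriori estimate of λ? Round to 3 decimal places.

λ̂_MAP = 3.286

Σxᵢ = 2+2+2+11+3+1+9+7 = 37, with n = 8.
Posterior ∝ λ^9e^(−6λ) · λ^37e^(−8λ) = λ^46e^(−14λ), i.e. Gamma(shape=47, rate=14).
The mode of a Gamma(a, b) with a ≥ 1 (shape–rate) is (a−1)/b = 46/14 ≈ 3.286.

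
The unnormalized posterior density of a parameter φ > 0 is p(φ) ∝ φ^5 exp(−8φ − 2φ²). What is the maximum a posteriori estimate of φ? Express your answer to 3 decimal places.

ℓ'(φ) = 5/φ − 8 − 4φ. Setting this to zero and multiplying by φ: 4φ² + 8φ − 5 = 0.
φ = (−8 + √(8² + 4·4·5)) / (2·4) = (−8 + √144) / 8 = (−8 + 12)/8 = 1/2.
ℓ''(φ) = −5/φ² − 4 < 0, confirming a maximum.

φ̂_MAP = 0.500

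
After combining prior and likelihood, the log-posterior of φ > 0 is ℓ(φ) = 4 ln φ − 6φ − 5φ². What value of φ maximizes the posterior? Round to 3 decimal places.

φ̂_MAP = 0.400

ℓ'(φ) = 4/φ − 6 − 10φ. Setting this to zero and multiplying by φ: 10φ² + 6φ − 4 = 0.
φ = (−6 + √(6² + 4·10·4)) / (2·10) = (−6 + √196) / 20 = (−6 + 14)/20 = 2/5.
ℓ''(φ) = −4/φ² − 10 < 0, confirming a maximum.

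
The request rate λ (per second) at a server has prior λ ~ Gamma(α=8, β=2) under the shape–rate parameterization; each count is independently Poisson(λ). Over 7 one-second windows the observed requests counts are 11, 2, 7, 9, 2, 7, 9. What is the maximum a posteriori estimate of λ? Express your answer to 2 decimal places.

Σxᵢ = 11+2+7+9+2+7+9 = 47, with n = 7.
Posterior ∝ λ^7e^(−2λ) · λ^47e^(−7λ) = λ^54e^(−9λ), i.e. Gamma(shape=55, rate=9).
The mode of a Gamma(a, b) with a ≥ 1 (shape–rate) is (a−1)/b = 54/9 ≈ 6.00.

λ̂_MAP = 6.00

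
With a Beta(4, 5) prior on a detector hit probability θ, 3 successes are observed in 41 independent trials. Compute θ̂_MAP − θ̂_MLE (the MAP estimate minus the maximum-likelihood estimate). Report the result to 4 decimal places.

Posterior is Beta(7, 43); MAP = (7−1)/(50−2) = 6/48 ≈ 0.12500.
MLE ignores the prior: θ̂_MLE = k/n = 3/41 ≈ 0.07317.
Difference = 6/48 − 3/41 = 17/328 ≈ 0.0518.

MAP − MLE = 0.0518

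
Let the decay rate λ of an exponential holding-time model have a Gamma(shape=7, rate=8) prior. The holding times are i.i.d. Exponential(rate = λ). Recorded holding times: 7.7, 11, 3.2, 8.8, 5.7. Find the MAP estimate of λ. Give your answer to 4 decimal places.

λ̂_MAP = 0.2477

The Exponential(rate=λ) likelihood is ∝ λ^n e^(−λΣtᵢ). Here n = 5 and Σtᵢ = 7.7 + 11 + 3.2 + 8.8 + 5.7 = 36.4.
Posterior ∝ λ^6e^(−8λ) · λ^5e^(−36.4λ) = λ^11e^(−44.4λ), i.e. Gamma(12, 44.4).
Mode = (a−1)/b = 11/44.4 ≈ 0.2477.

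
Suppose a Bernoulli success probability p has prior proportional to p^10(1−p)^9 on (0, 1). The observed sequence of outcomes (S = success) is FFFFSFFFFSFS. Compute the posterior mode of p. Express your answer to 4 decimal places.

p̂_MAP = 0.4194

The prior density ∝ p^10(1−p)^9 is the kernel of Beta(11, 10).
Data: 3 successes in 12 trials (from the sequence). The binomial likelihood contributes p^3(1−p)^9, so the posterior is Beta(11+3, 10+9) = Beta(14, 19).
For Beta(a, b) with a, b > 1 the mode is (a−1)/(a+b−2) = 13/31 ≈ 0.4194.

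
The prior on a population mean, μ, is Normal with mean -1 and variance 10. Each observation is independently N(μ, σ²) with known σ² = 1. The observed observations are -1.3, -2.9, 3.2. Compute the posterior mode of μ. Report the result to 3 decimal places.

μ̂_MAP = -0.355

n = 3; x̄ = ((-1.3) + (-2.9) + 3.2)/3 = -1/3 = -1/3 ≈ -0.3333.
For a Normal prior and Normal likelihood with known variance, the posterior is Normal; its mode equals its mean, the precision-weighted average.
Prior precision 1/σ₀² = 1/10 = 0.1; data precision n/σ² = 3/1 = 3.
μ̂ = (0.1·(-1) + 3·(-1/3)) / (0.1 + 3) = (-1.1)/3.1 = -11/31 ≈ -0.355.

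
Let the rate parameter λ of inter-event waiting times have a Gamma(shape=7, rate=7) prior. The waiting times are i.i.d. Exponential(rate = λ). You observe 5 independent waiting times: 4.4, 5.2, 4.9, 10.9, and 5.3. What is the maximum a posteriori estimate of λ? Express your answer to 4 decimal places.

The Exponential(rate=λ) likelihood is ∝ λ^n e^(−λΣtᵢ). Here n = 5 and Σtᵢ = 4.4 + 5.2 + 4.9 + 10.9 + 5.3 = 30.7.
Posterior ∝ λ^6e^(−7λ) · λ^5e^(−30.7λ) = λ^11e^(−37.7λ), i.e. Gamma(12, 37.7).
Mode = (a−1)/b = 11/37.7 ≈ 0.2918.

λ̂_MAP = 0.2918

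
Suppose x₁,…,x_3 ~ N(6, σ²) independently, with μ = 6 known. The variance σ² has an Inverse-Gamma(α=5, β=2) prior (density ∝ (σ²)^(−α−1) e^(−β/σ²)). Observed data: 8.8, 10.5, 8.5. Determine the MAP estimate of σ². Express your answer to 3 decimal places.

σ̂²_MAP = 2.556

Sum of squared deviations about the known mean: SS = (8.8−6)² + (10.5−6)² + (8.5−6)² = 34.34.
The Normal likelihood contributes (σ²)^(−n/2) exp(−SS/(2σ²)), so the posterior is Inverse-Gamma(α + n/2, β + SS/2) = Inverse-Gamma(6.5, 19.17).
The mode of Inverse-Gamma(a, b) is b/(a+1) = 19.17/7.5 ≈ 2.556.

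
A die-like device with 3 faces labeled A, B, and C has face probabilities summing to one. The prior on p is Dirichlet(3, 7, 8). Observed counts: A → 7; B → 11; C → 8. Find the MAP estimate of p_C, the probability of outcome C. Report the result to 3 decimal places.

MAP estimate of p_C = 0.366

The posterior is Dirichlet(αᵢ + nᵢ) = Dirichlet(10, 18, 16).
For a Dirichlet(a₁,…,a_K) with all aᵢ > 1, the mode has j-th component (aⱼ − 1)/(Σaᵢ − K).
Here Σaᵢ = 44 and K = 3, so p_C = (16 − 1)/(44 − 3) = 15/41 ≈ 0.366.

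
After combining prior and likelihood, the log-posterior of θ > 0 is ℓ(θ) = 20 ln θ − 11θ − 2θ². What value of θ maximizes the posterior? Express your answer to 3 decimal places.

θ̂_MAP = 1.250

ℓ'(θ) = 20/θ − 11 − 4θ. Setting this to zero and multiplying by θ: 4θ² + 11θ − 20 = 0.
θ = (−11 + √(11² + 4·4·20)) / (2·4) = (−11 + √441) / 8 = (−11 + 21)/8 = 5/4.
ℓ''(θ) = −20/θ² − 4 < 0, confirming a maximum.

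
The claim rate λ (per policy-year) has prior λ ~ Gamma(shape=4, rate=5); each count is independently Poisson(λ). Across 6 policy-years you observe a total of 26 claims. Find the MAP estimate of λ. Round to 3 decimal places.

Σxᵢ = 26, n = 6.
Posterior ∝ λ^3e^(−5λ) · λ^26e^(−6λ) = λ^29e^(−11λ), i.e. Gamma(shape=30, rate=11).
The mode of a Gamma(a, b) with a ≥ 1 (shape–rate) is (a−1)/b = 29/11 ≈ 2.636.

λ̂_MAP = 2.636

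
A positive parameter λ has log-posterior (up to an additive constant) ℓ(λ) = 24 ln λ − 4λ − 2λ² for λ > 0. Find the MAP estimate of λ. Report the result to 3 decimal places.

ℓ'(λ) = 24/λ − 4 − 4λ. Setting this to zero and multiplying by λ: 4λ² + 4λ − 24 = 0.
λ = (−4 + √(4² + 4·4·24)) / (2·4) = (−4 + √400) / 8 = (−4 + 20)/8 = 2.
ℓ''(λ) = −24/λ² − 4 < 0, confirming a maximum.

λ̂_MAP = 2.000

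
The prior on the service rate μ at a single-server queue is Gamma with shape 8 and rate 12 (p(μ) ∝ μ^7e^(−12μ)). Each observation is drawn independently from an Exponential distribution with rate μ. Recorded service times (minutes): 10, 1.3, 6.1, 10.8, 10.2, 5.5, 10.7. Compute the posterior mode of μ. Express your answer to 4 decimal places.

The Exponential(rate=μ) likelihood is ∝ μ^n e^(−μΣtᵢ). Here n = 7 and Σtᵢ = 10 + 1.3 + 6.1 + 10.8 + 10.2 + 5.5 + 10.7 = 54.6.
Posterior ∝ μ^7e^(−12μ) · μ^7e^(−54.6μ) = μ^14e^(−66.6μ), i.e. Gamma(15, 66.6).
Mode = (a−1)/b = 14/66.6 ≈ 0.2102.

μ̂_MAP = 0.2102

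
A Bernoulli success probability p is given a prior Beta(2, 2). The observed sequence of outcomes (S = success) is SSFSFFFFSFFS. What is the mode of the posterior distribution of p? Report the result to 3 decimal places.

Prior: Beta(2, 2).
Data: 5 successes in 12 trials (from the sequence). The binomial likelihood contributes p^5(1−p)^7, so the posterior is Beta(2+5, 2+7) = Beta(7, 9).
For Beta(a, b) with a, b > 1 the mode is (a−1)/(a+b−2) = 6/14 ≈ 0.429.

p̂_MAP = 0.429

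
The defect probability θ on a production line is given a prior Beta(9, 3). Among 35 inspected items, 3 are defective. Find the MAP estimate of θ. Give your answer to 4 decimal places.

θ̂_MAP = 0.2444

Prior: Beta(9, 3).
Data: 3 successes in 35 trials. The binomial likelihood contributes θ^3(1−θ)^32, so the posterior is Beta(9+3, 3+32) = Beta(12, 35).
For Beta(a, b) with a, b > 1 the mode is (a−1)/(a+b−2) = 11/45 ≈ 0.2444.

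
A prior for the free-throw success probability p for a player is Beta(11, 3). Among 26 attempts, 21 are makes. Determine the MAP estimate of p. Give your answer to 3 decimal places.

Prior: Beta(11, 3).
Data: 21 successes in 26 trials. The binomial likelihood contributes p^21(1−p)^5, so the posterior is Beta(11+21, 3+5) = Beta(32, 8).
For Beta(a, b) with a, b > 1 the mode is (a−1)/(a+b−2) = 31/38 ≈ 0.816.

p̂_MAP = 0.816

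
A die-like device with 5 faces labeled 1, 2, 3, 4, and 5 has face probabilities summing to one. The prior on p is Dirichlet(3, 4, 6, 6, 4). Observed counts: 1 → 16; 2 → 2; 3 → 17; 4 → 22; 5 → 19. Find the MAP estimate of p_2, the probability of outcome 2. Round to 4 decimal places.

The posterior is Dirichlet(αᵢ + nᵢ) = Dirichlet(19, 6, 23, 28, 23).
For a Dirichlet(a₁,…,a_K) with all aᵢ > 1, the mode has j-th component (aⱼ − 1)/(Σaᵢ − K).
Here Σaᵢ = 99 and K = 5, so p_2 = (6 − 1)/(99 − 5) = 5/94 ≈ 0.0532.

MAP estimate: 0.0532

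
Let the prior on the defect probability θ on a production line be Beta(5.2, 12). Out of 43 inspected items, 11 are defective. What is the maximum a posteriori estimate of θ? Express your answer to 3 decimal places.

θ̂_MAP = 0.261

Prior: Beta(5.2, 12).
Data: 11 successes in 43 trials. The binomial likelihood contributes θ^11(1−θ)^32, so the posterior is Beta(5.2+11, 12+32) = Beta(16.2, 44).
For Beta(a, b) with a, b > 1 the mode is (a−1)/(a+b−2) = 15.2/58.2 ≈ 0.261.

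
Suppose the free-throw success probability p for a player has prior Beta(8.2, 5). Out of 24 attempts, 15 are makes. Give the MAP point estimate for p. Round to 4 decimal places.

Prior: Beta(8.2, 5).
Data: 15 successes in 24 trials. The binomial likelihood contributes p^15(1−p)^9, so the posterior is Beta(8.2+15, 5+9) = Beta(23.2, 14).
For Beta(a, b) with a, b > 1 the mode is (a−1)/(a+b−2) = 22.2/35.2 ≈ 0.6307.

p̂_MAP = 0.6307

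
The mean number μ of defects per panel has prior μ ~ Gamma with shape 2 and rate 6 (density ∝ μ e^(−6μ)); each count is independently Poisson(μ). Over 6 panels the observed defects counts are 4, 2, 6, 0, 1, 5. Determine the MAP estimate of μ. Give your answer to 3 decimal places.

μ̂_MAP = 1.583

Σxᵢ = 4+2+6+0+1+5 = 18, with n = 6.
Posterior ∝ μe^(−6μ) · μ^18e^(−6μ) = μ^19e^(−12μ), i.e. Gamma(shape=20, rate=12).
The mode of a Gamma(a, b) with a ≥ 1 (shape–rate) is (a−1)/b = 19/12 ≈ 1.583.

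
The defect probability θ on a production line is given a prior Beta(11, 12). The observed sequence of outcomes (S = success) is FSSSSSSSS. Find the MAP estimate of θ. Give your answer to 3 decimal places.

Prior: Beta(11, 12).
Data: 8 successes in 9 trials (from the sequence). The binomial likelihood contributes θ^8(1−θ)^1, so the posterior is Beta(11+8, 12+1) = Beta(19, 13).
For Beta(a, b) with a, b > 1 the mode is (a−1)/(a+b−2) = 18/30 ≈ 0.600.

θ̂_MAP = 0.600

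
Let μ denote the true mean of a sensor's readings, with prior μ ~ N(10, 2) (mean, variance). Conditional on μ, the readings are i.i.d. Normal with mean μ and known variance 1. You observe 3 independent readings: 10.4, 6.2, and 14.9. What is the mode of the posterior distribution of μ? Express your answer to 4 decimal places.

n = 3; x̄ = (10.4 + 6.2 + 14.9)/3 = 31.5/3 = 10.5.
For a Normal prior and Normal likelihood with known variance, the posterior is Normal; its mode equals its mean, the precision-weighted average.
Prior precision 1/σ₀² = 1/2 = 0.5; data precision n/σ² = 3/1 = 3.
μ̂ = (0.5·10 + 3·10.5) / (0.5 + 3) = 36.5/3.5 = 73/7 ≈ 10.4286.

μ̂_MAP = 10.4286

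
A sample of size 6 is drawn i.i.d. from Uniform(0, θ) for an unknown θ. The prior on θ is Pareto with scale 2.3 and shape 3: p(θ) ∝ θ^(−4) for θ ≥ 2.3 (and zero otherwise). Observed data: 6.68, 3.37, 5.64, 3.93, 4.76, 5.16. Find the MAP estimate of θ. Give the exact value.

The Uniform(0, θ) likelihood is θ^(−n) for θ ≥ max(xᵢ), zero otherwise. Here max(xᵢ) = 6.68.
Posterior ∝ θ^(−4) · θ^(−6) = θ^(−10) on θ ≥ max(2.3, 6.68) = 6.68.
This density is strictly decreasing in θ, so the posterior mode lies at the lower boundary of the support.

θ̂_MAP = 6.68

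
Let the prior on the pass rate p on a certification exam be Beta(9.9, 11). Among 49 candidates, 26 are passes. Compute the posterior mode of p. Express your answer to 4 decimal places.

Prior: Beta(9.9, 11).
Data: 26 successes in 49 trials. The binomial likelihood contributes p^26(1−p)^23, so the posterior is Beta(9.9+26, 11+23) = Beta(35.9, 34).
For Beta(a, b) with a, b > 1 the mode is (a−1)/(a+b−2) = 34.9/67.9 ≈ 0.5140.

p̂_MAP = 0.5140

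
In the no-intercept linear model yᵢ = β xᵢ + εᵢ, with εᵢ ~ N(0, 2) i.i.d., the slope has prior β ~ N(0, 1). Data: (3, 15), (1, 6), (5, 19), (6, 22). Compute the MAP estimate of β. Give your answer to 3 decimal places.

β̂_MAP = 3.808

log p(β | y) = −Σ(yᵢ − βxᵢ)²/(2·2) − β²/(2·1) + const.
Setting the derivative to zero: Σxᵢ(yᵢ − βxᵢ)/2 − β/1 = 0, so β = Σxᵢyᵢ / (Σxᵢ² + σ²/τ²).
Σxᵢyᵢ = 3·15 + 1·6 + 5·19 + 6·22 = 278; Σxᵢ² = 71; σ²/τ² = 2.
β̂_MAP = 278 / (71 + 2) = 278/73 ≈ 3.808.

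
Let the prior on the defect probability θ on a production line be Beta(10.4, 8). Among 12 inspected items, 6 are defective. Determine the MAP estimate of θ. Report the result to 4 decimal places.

Prior: Beta(10.4, 8).
Data: 6 successes in 12 trials. The binomial likelihood contributes θ^6(1−θ)^6, so the posterior is Beta(10.4+6, 8+6) = Beta(16.4, 14).
For Beta(a, b) with a, b > 1 the mode is (a−1)/(a+b−2) = 15.4/28.4 ≈ 0.5423.

θ̂_MAP = 0.5423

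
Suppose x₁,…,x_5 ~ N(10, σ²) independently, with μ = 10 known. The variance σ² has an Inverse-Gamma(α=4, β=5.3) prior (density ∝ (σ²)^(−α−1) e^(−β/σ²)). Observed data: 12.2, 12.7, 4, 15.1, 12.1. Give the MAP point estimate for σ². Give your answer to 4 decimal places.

σ̂²_MAP = 5.9433

Sum of squared deviations about the known mean: SS = (12.2−10)² + (12.7−10)² + (4−10)² + (15.1−10)² + (12.1−10)² = 78.55.
The Normal likelihood contributes (σ²)^(−n/2) exp(−SS/(2σ²)), so the posterior is Inverse-Gamma(α + n/2, β + SS/2) = Inverse-Gamma(6.5, 44.575).
The mode of Inverse-Gamma(a, b) is b/(a+1) = 44.575/7.5 ≈ 5.9433.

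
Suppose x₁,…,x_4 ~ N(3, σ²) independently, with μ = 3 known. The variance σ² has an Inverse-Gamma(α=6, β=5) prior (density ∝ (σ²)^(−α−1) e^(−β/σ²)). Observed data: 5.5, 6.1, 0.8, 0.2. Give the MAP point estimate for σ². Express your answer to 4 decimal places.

Sum of squared deviations about the known mean: SS = (5.5−3)² + (6.1−3)² + (0.8−3)² + (0.2−3)² = 28.54.
The Normal likelihood contributes (σ²)^(−n/2) exp(−SS/(2σ²)), so the posterior is Inverse-Gamma(α + n/2, β + SS/2) = Inverse-Gamma(8, 19.27).
The mode of Inverse-Gamma(a, b) is b/(a+1) = 19.27/9 ≈ 2.1411.

σ̂²_MAP = 2.1411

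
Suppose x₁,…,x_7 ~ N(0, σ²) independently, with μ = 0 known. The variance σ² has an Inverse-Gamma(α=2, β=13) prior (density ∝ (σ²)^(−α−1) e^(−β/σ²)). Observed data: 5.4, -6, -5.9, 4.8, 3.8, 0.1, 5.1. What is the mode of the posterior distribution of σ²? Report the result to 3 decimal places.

Sum of squared deviations about the known mean: SS = (5.4−0)² + (-6−0)² + (-5.9−0)² + (4.8−0)² + (3.8−0)² + (0.1−0)² + (5.1−0)² = 163.47.
The Normal likelihood contributes (σ²)^(−n/2) exp(−SS/(2σ²)), so the posterior is Inverse-Gamma(α + n/2, β + SS/2) = Inverse-Gamma(5.5, 94.735).
The mode of Inverse-Gamma(a, b) is b/(a+1) = 94.735/6.5 ≈ 14.575.

σ̂²_MAP = 14.575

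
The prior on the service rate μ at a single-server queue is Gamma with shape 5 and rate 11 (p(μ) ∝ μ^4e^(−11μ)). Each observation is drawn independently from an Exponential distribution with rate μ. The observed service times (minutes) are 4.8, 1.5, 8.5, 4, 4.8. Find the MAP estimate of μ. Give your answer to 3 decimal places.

The Exponential(rate=μ) likelihood is ∝ μ^n e^(−μΣtᵢ). Here n = 5 and Σtᵢ = 4.8 + 1.5 + 8.5 + 4 + 4.8 = 23.6.
Posterior ∝ μ^4e^(−11μ) · μ^5e^(−23.6μ) = μ^9e^(−34.6μ), i.e. Gamma(10, 34.6).
Mode = (a−1)/b = 9/34.6 ≈ 0.260.

μ̂_MAP = 0.260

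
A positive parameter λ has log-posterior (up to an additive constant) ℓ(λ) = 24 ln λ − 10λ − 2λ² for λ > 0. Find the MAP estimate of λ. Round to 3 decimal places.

λ̂_MAP = 1.500

ℓ'(λ) = 24/λ − 10 − 4λ. Setting this to zero and multiplying by λ: 4λ² + 10λ − 24 = 0.
λ = (−10 + √(10² + 4·4·24)) / (2·4) = (−10 + √484) / 8 = (−10 + 22)/8 = 3/2.
ℓ''(λ) = −24/λ² − 4 < 0, confirming a maximum.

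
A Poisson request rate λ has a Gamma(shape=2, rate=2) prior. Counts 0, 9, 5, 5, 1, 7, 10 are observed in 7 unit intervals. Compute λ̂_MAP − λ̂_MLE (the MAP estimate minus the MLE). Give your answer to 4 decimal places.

MAP − MLE = -1.0635

Σxᵢ = 37. Posterior is Gamma(39, 9); MAP = (39−1)/9 = 38/9 ≈ 4.22222.
MLE = x̄ = 37/7 ≈ 5.28571.
Difference = 38/9 − 37/7 = -67/63 ≈ -1.0635.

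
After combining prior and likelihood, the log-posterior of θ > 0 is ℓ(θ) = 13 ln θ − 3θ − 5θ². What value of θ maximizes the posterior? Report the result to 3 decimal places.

ℓ'(θ) = 13/θ − 3 − 10θ. Setting this to zero and multiplying by θ: 10θ² + 3θ − 13 = 0.
θ = (−3 + √(3² + 4·10·13)) / (2·10) = (−3 + √529) / 20 = (−3 + 23)/20 = 1.
ℓ''(θ) = −13/θ² − 10 < 0, confirming a maximum.

θ̂_MAP = 1.000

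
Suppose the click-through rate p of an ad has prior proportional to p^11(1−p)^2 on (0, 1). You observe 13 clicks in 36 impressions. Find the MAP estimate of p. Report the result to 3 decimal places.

The prior density ∝ p^11(1−p)^2 is the kernel of Beta(12, 3).
Data: 13 successes in 36 trials. The binomial likelihood contributes p^13(1−p)^23, so the posterior is Beta(12+13, 3+23) = Beta(25, 26).
For Beta(a, b) with a, b > 1 the mode is (a−1)/(a+b−2) = 24/49 ≈ 0.490.

p̂_MAP = 0.490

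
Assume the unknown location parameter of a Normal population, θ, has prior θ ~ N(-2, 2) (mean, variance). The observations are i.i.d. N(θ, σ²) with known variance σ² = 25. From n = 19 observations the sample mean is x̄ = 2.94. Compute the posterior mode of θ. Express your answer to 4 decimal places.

n = 19, x̄ = 2.94.
For a Normal prior and Normal likelihood with known variance, the posterior is Normal; its mode equals its mean, the precision-weighted average.
Prior precision 1/σ₀² = 1/2 = 0.5; data precision n/σ² = 19/25 = 0.76.
θ̂ = (0.5·(-2) + 0.76·2.94) / (0.5 + 0.76) = 1.2344/1.26 = 1543/1575 ≈ 0.9797.

θ̂_MAP = 0.9797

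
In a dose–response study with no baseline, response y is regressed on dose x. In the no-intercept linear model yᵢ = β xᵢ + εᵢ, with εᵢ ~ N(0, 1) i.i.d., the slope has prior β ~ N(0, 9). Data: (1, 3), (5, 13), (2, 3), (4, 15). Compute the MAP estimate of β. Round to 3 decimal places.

log p(β | y) = −Σ(yᵢ − βxᵢ)²/(2·1) − β²/(2·9) + const.
Setting the derivative to zero: Σxᵢ(yᵢ − βxᵢ)/1 − β/9 = 0, so β = Σxᵢyᵢ / (Σxᵢ² + σ²/τ²).
Σxᵢyᵢ = 1·3 + 5·13 + 2·3 + 4·15 = 134; Σxᵢ² = 46; σ²/τ² = 1/9.
β̂_MAP = 134 / (46 + 1/9) = 134/(415/9) = 1206/415 ≈ 2.906.

β̂_MAP = 2.906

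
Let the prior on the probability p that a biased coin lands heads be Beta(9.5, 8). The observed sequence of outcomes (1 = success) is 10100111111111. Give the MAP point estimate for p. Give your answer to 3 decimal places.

Prior: Beta(9.5, 8).
Data: 11 successes in 14 trials (from the sequence). The binomial likelihood contributes p^11(1−p)^3, so the posterior is Beta(9.5+11, 8+3) = Beta(20.5, 11).
For Beta(a, b) with a, b > 1 the mode is (a−1)/(a+b−2) = 19.5/29.5 ≈ 0.661.

p̂_MAP = 0.661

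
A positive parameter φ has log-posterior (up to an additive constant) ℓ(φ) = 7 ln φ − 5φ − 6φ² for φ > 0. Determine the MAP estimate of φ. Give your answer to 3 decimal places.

ℓ'(φ) = 7/φ − 5 − 12φ. Setting this to zero and multiplying by φ: 12φ² + 5φ − 7 = 0.
φ = (−5 + √(5² + 4·12·7)) / (2·12) = (−5 + √361) / 24 = (−5 + 19)/24 = 7/12.
ℓ''(φ) = −7/φ² − 12 < 0, confirming a maximum.

φ̂_MAP = 0.583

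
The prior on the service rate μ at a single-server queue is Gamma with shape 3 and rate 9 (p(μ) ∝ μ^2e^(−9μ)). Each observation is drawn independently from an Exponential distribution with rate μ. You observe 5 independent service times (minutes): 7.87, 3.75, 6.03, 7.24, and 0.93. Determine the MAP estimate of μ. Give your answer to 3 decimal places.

The Exponential(rate=μ) likelihood is ∝ μ^n e^(−μΣtᵢ). Here n = 5 and Σtᵢ = 7.87 + 3.75 + 6.03 + 7.24 + 0.93 = 25.82.
Posterior ∝ μ^2e^(−9μ) · μ^5e^(−25.82μ) = μ^7e^(−34.82μ), i.e. Gamma(8, 34.82).
Mode = (a−1)/b = 7/34.82 ≈ 0.201.

μ̂_MAP = 0.201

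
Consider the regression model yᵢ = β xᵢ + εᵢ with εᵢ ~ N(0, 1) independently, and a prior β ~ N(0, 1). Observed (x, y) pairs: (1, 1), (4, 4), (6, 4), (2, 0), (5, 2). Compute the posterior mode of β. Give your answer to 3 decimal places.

log p(β | y) = −Σ(yᵢ − βxᵢ)²/(2·1) − β²/(2·1) + const.
Setting the derivative to zero: Σxᵢ(yᵢ − βxᵢ)/1 − β/1 = 0, so β = Σxᵢyᵢ / (Σxᵢ² + σ²/τ²).
Σxᵢyᵢ = 1·1 + 4·4 + 6·4 + 2·0 + 5·2 = 51; Σxᵢ² = 82; σ²/τ² = 1.
β̂_MAP = 51 / (82 + 1) = 51/83 ≈ 0.614.

β̂_MAP = 0.614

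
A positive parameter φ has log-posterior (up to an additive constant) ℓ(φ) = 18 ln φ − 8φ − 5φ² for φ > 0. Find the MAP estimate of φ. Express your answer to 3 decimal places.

φ̂_MAP = 1.000

ℓ'(φ) = 18/φ − 8 − 10φ. Setting this to zero and multiplying by φ: 10φ² + 8φ − 18 = 0.
φ = (−8 + √(8² + 4·10·18)) / (2·10) = (−8 + √784) / 20 = (−8 + 28)/20 = 1.
ℓ''(φ) = −18/φ² − 10 < 0, confirming a maximum.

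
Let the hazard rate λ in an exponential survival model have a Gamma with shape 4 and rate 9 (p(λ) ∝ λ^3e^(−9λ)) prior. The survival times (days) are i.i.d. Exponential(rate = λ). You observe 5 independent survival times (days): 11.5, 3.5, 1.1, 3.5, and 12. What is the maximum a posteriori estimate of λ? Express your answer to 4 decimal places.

The Exponential(rate=λ) likelihood is ∝ λ^n e^(−λΣtᵢ). Here n = 5 and Σtᵢ = 11.5 + 3.5 + 1.1 + 3.5 + 12 = 31.6.
Posterior ∝ λ^3e^(−9λ) · λ^5e^(−31.6λ) = λ^8e^(−40.6λ), i.e. Gamma(9, 40.6).
Mode = (a−1)/b = 8/40.6 ≈ 0.1970.

λ̂_MAP = 0.1970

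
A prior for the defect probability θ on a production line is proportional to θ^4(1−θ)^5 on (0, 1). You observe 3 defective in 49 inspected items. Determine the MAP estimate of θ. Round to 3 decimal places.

θ̂_MAP = 0.121

The prior density ∝ θ^4(1−θ)^5 is the kernel of Beta(5, 6).
Data: 3 successes in 49 trials. The binomial likelihood contributes θ^3(1−θ)^46, so the posterior is Beta(5+3, 6+46) = Beta(8, 52).
For Beta(a, b) with a, b > 1 the mode is (a−1)/(a+b−2) = 7/58 ≈ 0.121.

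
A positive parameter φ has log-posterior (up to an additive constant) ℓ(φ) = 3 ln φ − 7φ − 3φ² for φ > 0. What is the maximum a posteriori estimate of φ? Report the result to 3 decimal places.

φ̂_MAP = 0.333

ℓ'(φ) = 3/φ − 7 − 6φ. Setting this to zero and multiplying by φ: 6φ² + 7φ − 3 = 0.
φ = (−7 + √(7² + 4·6·3)) / (2·6) = (−7 + √121) / 12 = (−7 + 11)/12 = 1/3.
ℓ''(φ) = −3/φ² − 6 < 0, confirming a maximum.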